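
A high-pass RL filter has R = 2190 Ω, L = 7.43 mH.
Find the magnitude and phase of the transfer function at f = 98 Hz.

Step 1 — Angular frequency: ω = 2π·98 = 615.8 rad/s.
Step 2 — Transfer function: H(jω) = jωL/(R + jωL).
Step 3 — Numerator jωL = j·4.575; denominator R + jωL = 2190 + j4.575.
Step 4 — H = 4.364e-06 + j0.002089.
Step 5 — Magnitude: |H| = 0.002089 (-53.6 dB); phase: φ = 89.9°.

|H| = 0.002089 (-53.6 dB), φ = 89.9°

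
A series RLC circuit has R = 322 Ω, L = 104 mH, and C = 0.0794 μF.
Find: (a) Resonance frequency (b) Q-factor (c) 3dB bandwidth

Step 1 — Resonance: ω₀ = 1/√(LC) = 1/√(0.104·7.94e-08) = 1.1e+04 rad/s.
Step 2 — f₀ = ω₀/(2π) = 1751 Hz.
Step 3 — Series Q: Q = ω₀L/R = 1.1e+04·0.104/322 = 3.554.
Step 4 — Bandwidth: Δω = ω₀/Q = 3096 rad/s; BW = Δω/(2π) = 492.8 Hz.

(a) f₀ = 1751 Hz  (b) Q = 3.554  (c) BW = 492.8 Hz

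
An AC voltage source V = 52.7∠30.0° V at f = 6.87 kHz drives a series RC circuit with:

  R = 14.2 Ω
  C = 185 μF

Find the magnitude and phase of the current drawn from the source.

Step 1 — Angular frequency: ω = 2π·f = 2π·6870 = 4.317e+04 rad/s.
Step 2 — Component impedances:
  R: Z = R = 14.2 Ω
  C: Z = 1/(jωC) = -j/(ω·C) = 0 - j0.1252 Ω
Step 3 — Series combination: Z_total = R + C = 14.2 - j0.1252 Ω = 14.2∠-0.5° Ω.
Step 4 — Source phasor: V = 52.7∠30.0° V = 45.64 + j26.35 V.
Step 5 — Ohm's law: I = V / Z_total = (45.64 + j26.35) / (14.2 - j0.1252) = 3.197 + j1.884 A.
Step 6 — Convert to polar: |I| = 3.711 A, ∠I = 30.5°.

I = 3.711∠30.5° A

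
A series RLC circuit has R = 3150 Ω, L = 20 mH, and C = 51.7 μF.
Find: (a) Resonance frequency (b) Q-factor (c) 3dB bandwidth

Step 1 — Resonance: ω₀ = 1/√(LC) = 1/√(0.02·5.17e-05) = 983.4 rad/s.
Step 2 — f₀ = ω₀/(2π) = 156.5 Hz.
Step 3 — Series Q: Q = ω₀L/R = 983.4·0.02/3150 = 0.006244.
Step 4 — Bandwidth: Δω = ω₀/Q = 1.575e+05 rad/s; BW = Δω/(2π) = 2.507e+04 Hz.

(a) f₀ = 156.5 Hz  (b) Q = 0.006244  (c) BW = 2.507e+04 Hz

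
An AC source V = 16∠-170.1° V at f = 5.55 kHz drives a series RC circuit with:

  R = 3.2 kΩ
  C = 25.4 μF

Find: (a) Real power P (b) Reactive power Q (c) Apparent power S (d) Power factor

Step 1 — Angular frequency: ω = 2π·f = 2π·5550 = 3.487e+04 rad/s.
Step 2 — Component impedances:
  R: Z = R = 3200 Ω
  C: Z = 1/(jωC) = -j/(ω·C) = 0 - j1.129 Ω
Step 3 — Series combination: Z_total = R + C = 3200 - j1.129 Ω = 3200∠-0.0° Ω.
Step 4 — Source phasor: V = 16∠-170.1° V = -15.76 - j2.751 V.
Step 5 — Current: I = V / Z = -0.004925 - j0.0008614 A = 0.005∠-170.1° A.
Step 6 — Complex power: S = V·I* = 0.08 - j2.822e-05 VA.
Step 7 — Real power: P = Re(S) = 0.08 W.
Step 8 — Reactive power: Q = Im(S) = -2.822e-05 VAR.
Step 9 — Apparent power: |S| = 0.08 VA.
Step 10 — Power factor: PF = P/|S| = 1 (leading).

(a) P = 0.08 W  (b) Q = -2.822e-05 VAR  (c) S = 0.08 VA  (d) PF = 1 (leading)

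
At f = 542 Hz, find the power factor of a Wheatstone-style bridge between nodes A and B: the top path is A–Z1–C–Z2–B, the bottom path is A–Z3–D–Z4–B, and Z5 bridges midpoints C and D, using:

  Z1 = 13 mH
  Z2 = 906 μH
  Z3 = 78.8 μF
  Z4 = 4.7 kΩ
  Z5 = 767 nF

Step 1 — Angular frequency: ω = 2π·f = 2π·542 = 3405 rad/s.
Step 2 — Component impedances:
  Z1: Z = jωL = j·3405·0.013 = 0 + j44.27 Ω
  Z2: Z = jωL = j·3405·0.000906 = 0 + j3.085 Ω
  Z3: Z = 1/(jωC) = -j/(ω·C) = 0 - j3.726 Ω
  Z4: Z = R = 4700 Ω
  Z5: Z = 1/(jωC) = -j/(ω·C) = 0 - j382.8 Ω
Step 3 — Bridge requires nodal analysis (the Z5 bridge couples midpoints C and D, so the two paths cannot be reduced to a simple series/parallel combination). Setting node B to ground and injecting 1 A at node A, the 3-node admittance system at A, C, D solves to V_A = Z_AB = 0.5886 + j53.08 Ω = 53.08∠89.4° Ω.
Step 4 — Power factor: PF = cos(φ) = Re(Z)/|Z| = 0.5886/53.08 = 0.01109.
Step 5 — Type: Im(Z) = 53.08 ⇒ lagging (phase φ = 89.4°).

PF = 0.01109 (lagging, φ = 89.4°)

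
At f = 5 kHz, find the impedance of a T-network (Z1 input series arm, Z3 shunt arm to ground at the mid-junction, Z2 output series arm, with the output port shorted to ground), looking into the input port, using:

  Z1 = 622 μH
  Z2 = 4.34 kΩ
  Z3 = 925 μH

Step 1 — Angular frequency: ω = 2π·f = 2π·5000 = 3.142e+04 rad/s.
Step 2 — Component impedances:
  Z1: Z = jωL = j·3.142e+04·0.000622 = 0 + j19.54 Ω
  Z2: Z = R = 4340 Ω
  Z3: Z = jωL = j·3.142e+04·0.000925 = 0 + j29.06 Ω
Step 3 — With the output port shorted to ground, the output series arm Z2 runs from the junction to ground; the shunt arm Z3 also runs from the junction to ground. They appear in parallel: Z3 || Z2 = 0.1946 + j29.06 Ω.
Step 4 — Series with input arm Z1: Z_in = Z1 + (Z3 || Z2) = 0.1946 + j48.6 Ω = 48.6∠89.8° Ω.

Z = 0.1946 + j48.6 Ω = 48.6∠89.8° Ω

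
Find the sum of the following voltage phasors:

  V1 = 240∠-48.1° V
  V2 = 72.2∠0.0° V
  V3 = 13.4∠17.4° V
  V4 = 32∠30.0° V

Step 1 — Convert each phasor to rectangular form:
  V1 = 240·(cos(-48.1°) + j·sin(-48.1°)) = 160.3 - j178.6 V
  V2 = 72.2·(cos(0.0°) + j·sin(0.0°)) = 72.2 V
  V3 = 13.4·(cos(17.4°) + j·sin(17.4°)) = 12.79 + j4.007 V
  V4 = 32·(cos(30.0°) + j·sin(30.0°)) = 27.71 + j16 V
Step 2 — Sum components: V_total = 273 - j158.6 V.
Step 3 — Convert to polar: |V_total| = 315.7 V, ∠V_total = -30.2°.

V_total = 315.7∠-30.2° V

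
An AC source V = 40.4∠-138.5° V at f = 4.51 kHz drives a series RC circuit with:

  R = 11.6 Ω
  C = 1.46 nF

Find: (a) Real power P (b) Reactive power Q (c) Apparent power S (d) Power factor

Step 1 — Angular frequency: ω = 2π·f = 2π·4510 = 2.834e+04 rad/s.
Step 2 — Component impedances:
  R: Z = R = 11.6 Ω
  C: Z = 1/(jωC) = -j/(ω·C) = 0 - j2.417e+04 Ω
Step 3 — Series combination: Z_total = R + C = 11.6 - j2.417e+04 Ω = 2.417e+04∠-90.0° Ω.
Step 4 — Source phasor: V = 40.4∠-138.5° V = -30.26 - j26.77 V.
Step 5 — Current: I = V / Z = 0.001107 - j0.001252 A = 0.001671∠-48.5° A.
Step 6 — Complex power: S = V·I* = 3.241e-05 - j0.06753 VA.
Step 7 — Real power: P = Re(S) = 3.241e-05 W.
Step 8 — Reactive power: Q = Im(S) = -0.06753 VAR.
Step 9 — Apparent power: |S| = 0.06753 VA.
Step 10 — Power factor: PF = P/|S| = 0.0004799 (leading).

(a) P = 3.241e-05 W  (b) Q = -0.06753 VAR  (c) S = 0.06753 VA  (d) PF = 0.0004799 (leading)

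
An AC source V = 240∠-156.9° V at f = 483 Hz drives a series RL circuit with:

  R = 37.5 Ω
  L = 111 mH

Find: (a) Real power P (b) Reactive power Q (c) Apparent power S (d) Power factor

Step 1 — Angular frequency: ω = 2π·f = 2π·483 = 3035 rad/s.
Step 2 — Component impedances:
  R: Z = R = 37.5 Ω
  L: Z = jωL = j·3035·0.111 = 0 + j336.9 Ω
Step 3 — Series combination: Z_total = R + L = 37.5 + j336.9 Ω = 338.9∠83.6° Ω.
Step 4 — Source phasor: V = 240∠-156.9° V = -220.8 - j94.16 V.
Step 5 — Current: I = V / Z = -0.3482 + j0.6166 A = 0.7081∠119.5° A.
Step 6 — Complex power: S = V·I* = 18.8 + j168.9 VA.
Step 7 — Real power: P = Re(S) = 18.8 W.
Step 8 — Reactive power: Q = Im(S) = 168.9 VAR.
Step 9 — Apparent power: |S| = 169.9 VA.
Step 10 — Power factor: PF = P/|S| = 0.1106 (lagging).

(a) P = 18.8 W  (b) Q = 168.9 VAR  (c) S = 169.9 VA  (d) PF = 0.1106 (lagging)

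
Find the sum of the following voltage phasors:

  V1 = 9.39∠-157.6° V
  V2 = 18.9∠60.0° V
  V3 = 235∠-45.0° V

Step 1 — Convert each phasor to rectangular form:
  V1 = 9.39·(cos(-157.6°) + j·sin(-157.6°)) = -8.681 - j3.578 V
  V2 = 18.9·(cos(60.0°) + j·sin(60.0°)) = 9.45 + j16.37 V
  V3 = 235·(cos(-45.0°) + j·sin(-45.0°)) = 166.2 - j166.2 V
Step 2 — Sum components: V_total = 166.9 - j153.4 V.
Step 3 — Convert to polar: |V_total| = 226.7 V, ∠V_total = -42.6°.

V_total = 226.7∠-42.6° V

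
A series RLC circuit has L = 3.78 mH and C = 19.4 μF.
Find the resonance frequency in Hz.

Step 1 — Resonance condition Im(Z)=0 gives ω₀ = 1/√(LC).
Step 2 — ω₀ = 1/√(0.00378·1.94e-05) = 3693 rad/s.
Step 3 — f₀ = ω₀/(2π) = 587.7 Hz.

f₀ = 587.7 Hz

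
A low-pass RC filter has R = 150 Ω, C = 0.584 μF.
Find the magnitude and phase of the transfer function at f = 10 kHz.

Step 1 — Angular frequency: ω = 2π·1e+04 = 6.283e+04 rad/s.
Step 2 — Transfer function: H(jω) = 1/(1 + jωRC).
Step 3 — Denominator: 1 + jωRC = 1 + j·6.283e+04·150·5.84e-07 = 1 + j5.504.
Step 4 — H = 0.03195 - j0.1759.
Step 5 — Magnitude: |H| = 0.1788 (-15.0 dB); phase: φ = -79.7°.

|H| = 0.1788 (-15.0 dB), φ = -79.7°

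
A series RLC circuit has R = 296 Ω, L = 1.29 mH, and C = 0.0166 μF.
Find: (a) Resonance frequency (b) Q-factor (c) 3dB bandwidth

Step 1 — Resonance: ω₀ = 1/√(LC) = 1/√(0.00129·1.66e-08) = 2.161e+05 rad/s.
Step 2 — f₀ = ω₀/(2π) = 3.439e+04 Hz.
Step 3 — Series Q: Q = ω₀L/R = 2.161e+05·0.00129/296 = 0.9418.
Step 4 — Bandwidth: Δω = ω₀/Q = 2.295e+05 rad/s; BW = Δω/(2π) = 3.652e+04 Hz.

(a) f₀ = 3.439e+04 Hz  (b) Q = 0.9418  (c) BW = 3.652e+04 Hz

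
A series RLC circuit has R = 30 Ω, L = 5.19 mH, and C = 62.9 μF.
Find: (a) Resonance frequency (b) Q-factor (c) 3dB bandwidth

Step 1 — Resonance condition Im(Z)=0 gives ω₀ = 1/√(LC).
Step 2 — ω₀ = 1/√(0.00519·6.29e-05) = 1750 rad/s.
Step 3 — f₀ = ω₀/(2π) = 278.6 Hz.
Step 4 — Series Q: Q = ω₀L/R = 1750·0.00519/30 = 0.3028.
Step 5 — 3dB bandwidth: Δω = ω₀/Q = 5780 rad/s; BW = Δω/(2π) = 920 Hz.

(a) f₀ = 278.6 Hz  (b) Q = 0.3028  (c) BW = 920 Hz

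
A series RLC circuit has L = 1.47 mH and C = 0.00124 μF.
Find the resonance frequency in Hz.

Step 1 — Resonance condition Im(Z)=0 gives ω₀ = 1/√(LC).
Step 2 — ω₀ = 1/√(0.00147·1.24e-09) = 7.407e+05 rad/s.
Step 3 — f₀ = ω₀/(2π) = 1.179e+05 Hz.

f₀ = 1.179e+05 Hz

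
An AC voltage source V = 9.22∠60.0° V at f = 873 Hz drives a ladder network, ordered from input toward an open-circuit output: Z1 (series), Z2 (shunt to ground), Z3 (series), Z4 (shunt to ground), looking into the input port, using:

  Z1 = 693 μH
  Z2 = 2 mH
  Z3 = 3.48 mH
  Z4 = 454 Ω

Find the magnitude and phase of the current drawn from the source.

Step 1 — Angular frequency: ω = 2π·f = 2π·873 = 5485 rad/s.
Step 2 — Component impedances:
  Z1: Z = jωL = j·5485·0.000693 = 0 + j3.801 Ω
  Z2: Z = jωL = j·5485·0.002 = 0 + j10.97 Ω
  Z3: Z = jωL = j·5485·0.00348 = 0 + j19.09 Ω
  Z4: Z = R = 454 Ω
Step 3 — Ladder network (open output): work backward from the far end, alternating series and parallel combinations. Z_in = 0.2639 + j14.75 Ω = 14.76∠89.0° Ω.
Step 4 — Source phasor: V = 9.22∠60.0° V = 4.61 + j7.985 V.
Step 5 — Ohm's law: I = V / Z_total = (4.61 + j7.985) / (0.2639 + j14.75) = 0.5466 - j0.3027 A.
Step 6 — Convert to polar: |I| = 0.6248 A, ∠I = -29.0°.

I = 0.6248∠-29.0° A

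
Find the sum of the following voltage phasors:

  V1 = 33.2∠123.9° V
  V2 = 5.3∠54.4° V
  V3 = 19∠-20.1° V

Step 1 — Convert each phasor to rectangular form:
  V1 = 33.2·(cos(123.9°) + j·sin(123.9°)) = -18.52 + j27.56 V
  V2 = 5.3·(cos(54.4°) + j·sin(54.4°)) = 3.085 + j4.309 V
  V3 = 19·(cos(-20.1°) + j·sin(-20.1°)) = 17.84 - j6.53 V
Step 2 — Sum components: V_total = 2.411 + j25.34 V.
Step 3 — Convert to polar: |V_total| = 25.45 V, ∠V_total = 84.6°.

V_total = 25.45∠84.6° V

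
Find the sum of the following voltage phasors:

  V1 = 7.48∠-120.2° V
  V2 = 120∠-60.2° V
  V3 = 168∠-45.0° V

Step 1 — Convert each phasor to rectangular form:
  V1 = 7.48·(cos(-120.2°) + j·sin(-120.2°)) = -3.763 - j6.465 V
  V2 = 120·(cos(-60.2°) + j·sin(-60.2°)) = 59.64 - j104.1 V
  V3 = 168·(cos(-45.0°) + j·sin(-45.0°)) = 118.8 - j118.8 V
Step 2 — Sum components: V_total = 174.7 - j229.4 V.
Step 3 — Convert to polar: |V_total| = 288.3 V, ∠V_total = -52.7°.

V_total = 288.3∠-52.7° V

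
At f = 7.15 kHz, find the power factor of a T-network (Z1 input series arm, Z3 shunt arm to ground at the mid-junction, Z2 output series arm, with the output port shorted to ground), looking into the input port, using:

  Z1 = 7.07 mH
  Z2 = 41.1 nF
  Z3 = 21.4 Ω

Step 1 — Angular frequency: ω = 2π·f = 2π·7150 = 4.492e+04 rad/s.
Step 2 — Component impedances:
  Z1: Z = jωL = j·4.492e+04·0.00707 = 0 + j317.6 Ω
  Z2: Z = 1/(jωC) = -j/(ω·C) = 0 - j541.6 Ω
  Z3: Z = R = 21.4 Ω
Step 3 — With the output port shorted to ground, the output series arm Z2 runs from the junction to ground; the shunt arm Z3 also runs from the junction to ground. They appear in parallel: Z3 || Z2 = 21.37 - j0.8443 Ω.
Step 4 — Series with input arm Z1: Z_in = Z1 + (Z3 || Z2) = 21.37 + j316.8 Ω = 317.5∠86.1° Ω.
Step 5 — Power factor: PF = cos(φ) = Re(Z)/|Z| = 21.367/317.49 = 0.0673.
Step 6 — Type: Im(Z) = 316.8 ⇒ lagging (phase φ = 86.1°).

PF = 0.0673 (lagging, φ = 86.1°)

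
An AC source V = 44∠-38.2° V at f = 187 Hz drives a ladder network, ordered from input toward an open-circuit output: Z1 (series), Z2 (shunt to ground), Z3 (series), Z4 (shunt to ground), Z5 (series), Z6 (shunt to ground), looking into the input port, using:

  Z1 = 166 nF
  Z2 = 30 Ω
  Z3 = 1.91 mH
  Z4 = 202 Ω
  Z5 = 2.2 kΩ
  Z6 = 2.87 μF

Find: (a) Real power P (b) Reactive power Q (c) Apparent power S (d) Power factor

Step 1 — Angular frequency: ω = 2π·f = 2π·187 = 1175 rad/s.
Step 2 — Component impedances:
  Z1: Z = 1/(jωC) = -j/(ω·C) = 0 - j5127 Ω
  Z2: Z = R = 30 Ω
  Z3: Z = jωL = j·1175·0.00191 = 0 + j2.244 Ω
  Z4: Z = R = 202 Ω
  Z5: Z = R = 2200 Ω
  Z6: Z = 1/(jωC) = -j/(ω·C) = 0 - j296.5 Ω
Step 3 — Ladder network (open output): work backward from the far end, alternating series and parallel combinations. Z_in = 25.82 - j5127 Ω = 5127∠-89.7° Ω.
Step 4 — Source phasor: V = 44∠-38.2° V = 34.58 - j27.21 V.
Step 5 — Current: I = V / Z = 0.005341 + j0.006717 A = 0.008582∠51.5° A.
Step 6 — Complex power: S = V·I* = 0.001901 - j0.3776 VA.
Step 7 — Real power: P = Re(S) = 0.001901 W.
Step 8 — Reactive power: Q = Im(S) = -0.3776 VAR.
Step 9 — Apparent power: |S| = 0.3776 VA.
Step 10 — Power factor: PF = P/|S| = 0.005036 (leading).

(a) P = 0.001901 W  (b) Q = -0.3776 VAR  (c) S = 0.3776 VA  (d) PF = 0.005036 (leading)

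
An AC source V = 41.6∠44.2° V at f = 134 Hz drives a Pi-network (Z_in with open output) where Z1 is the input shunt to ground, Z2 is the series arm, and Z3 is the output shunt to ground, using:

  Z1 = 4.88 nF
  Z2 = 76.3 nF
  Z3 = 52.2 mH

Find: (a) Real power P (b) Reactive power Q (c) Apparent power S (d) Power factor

Step 1 — Angular frequency: ω = 2π·f = 2π·134 = 841.9 rad/s.
Step 2 — Component impedances:
  Z1: Z = 1/(jωC) = -j/(ω·C) = 0 - j2.434e+05 Ω
  Z2: Z = 1/(jωC) = -j/(ω·C) = 0 - j1.557e+04 Ω
  Z3: Z = jωL = j·841.9·0.0522 = 0 + j43.95 Ω
Step 3 — With open output, the series arm Z2 and the output shunt Z3 appear in series to ground: Z2 + Z3 = 0 - j1.552e+04 Ω.
Step 4 — Parallel with input shunt Z1: Z_in = Z1 || (Z2 + Z3) = 0 - j1.459e+04 Ω = 1.459e+04∠-90.0° Ω.
Step 5 — Source phasor: V = 41.6∠44.2° V = 29.82 + j29 V.
Step 6 — Current: I = V / Z = -0.001988 + j0.002044 A = 0.002851∠134.2° A.
Step 7 — Complex power: S = V·I* = 0 - j0.1186 VA.
Step 8 — Real power: P = Re(S) = 0 W.
Step 9 — Reactive power: Q = Im(S) = -0.1186 VAR.
Step 10 — Apparent power: |S| = 0.1186 VA.
Step 11 — Power factor: PF = P/|S| = 0 (leading).

(a) P = 0 W  (b) Q = -0.1186 VAR  (c) S = 0.1186 VA  (d) PF = 0 (leading)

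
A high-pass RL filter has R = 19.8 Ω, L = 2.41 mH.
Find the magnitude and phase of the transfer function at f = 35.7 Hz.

Step 1 — Angular frequency: ω = 2π·35.7 = 224.3 rad/s.
Step 2 — Transfer function: H(jω) = jωL/(R + jωL).
Step 3 — Numerator jωL = j·0.5406; denominator R + jωL = 19.8 + j0.5406.
Step 4 — H = 0.0007449 + j0.02728.
Step 5 — Magnitude: |H| = 0.02729 (-31.3 dB); phase: φ = 88.4°.

|H| = 0.02729 (-31.3 dB), φ = 88.4°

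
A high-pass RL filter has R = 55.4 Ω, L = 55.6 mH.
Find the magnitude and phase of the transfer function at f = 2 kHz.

Step 1 — Angular frequency: ω = 2π·2000 = 1.257e+04 rad/s.
Step 2 — Transfer function: H(jω) = jωL/(R + jωL).
Step 3 — Numerator jωL = j·698.7; denominator R + jωL = 55.4 + j698.7.
Step 4 — H = 0.9938 + j0.0788.
Step 5 — Magnitude: |H| = 0.9969 (-0.0 dB); phase: φ = 4.5°.

|H| = 0.9969 (-0.0 dB), φ = 4.5°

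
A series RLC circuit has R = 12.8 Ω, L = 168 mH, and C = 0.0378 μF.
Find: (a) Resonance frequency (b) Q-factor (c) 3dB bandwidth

Step 1 — Resonance: ω₀ = 1/√(LC) = 1/√(0.168·3.78e-08) = 1.255e+04 rad/s.
Step 2 — f₀ = ω₀/(2π) = 1997 Hz.
Step 3 — Series Q: Q = ω₀L/R = 1.255e+04·0.168/12.8 = 164.7.
Step 4 — Bandwidth: Δω = ω₀/Q = 76.19 rad/s; BW = Δω/(2π) = 12.13 Hz.

(a) f₀ = 1997 Hz  (b) Q = 164.7  (c) BW = 12.13 Hz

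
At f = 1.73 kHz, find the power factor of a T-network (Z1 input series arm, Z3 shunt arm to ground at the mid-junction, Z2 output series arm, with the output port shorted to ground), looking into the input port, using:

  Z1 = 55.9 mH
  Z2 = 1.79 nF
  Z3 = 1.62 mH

Step 1 — Angular frequency: ω = 2π·f = 2π·1730 = 1.087e+04 rad/s.
Step 2 — Component impedances:
  Z1: Z = jωL = j·1.087e+04·0.0559 = 0 + j607.6 Ω
  Z2: Z = 1/(jωC) = -j/(ω·C) = 0 - j5.14e+04 Ω
  Z3: Z = jωL = j·1.087e+04·0.00162 = 0 + j17.61 Ω
Step 3 — With the output port shorted to ground, the output series arm Z2 runs from the junction to ground; the shunt arm Z3 also runs from the junction to ground. They appear in parallel: Z3 || Z2 = 0 + j17.62 Ω.
Step 4 — Series with input arm Z1: Z_in = Z1 + (Z3 || Z2) = 0 + j625.2 Ω = 625.2∠90.0° Ω.
Step 5 — Power factor: PF = cos(φ) = Re(Z)/|Z| = 0/625.2 = 0.
Step 6 — Type: Im(Z) = 625.2 ⇒ lagging (phase φ = 90.0°).

PF = 0 (lagging, φ = 90.0°)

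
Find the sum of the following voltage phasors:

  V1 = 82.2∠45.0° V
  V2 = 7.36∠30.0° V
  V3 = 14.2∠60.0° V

Step 1 — Convert each phasor to rectangular form:
  V1 = 82.2·(cos(45.0°) + j·sin(45.0°)) = 58.12 + j58.12 V
  V2 = 7.36·(cos(30.0°) + j·sin(30.0°)) = 6.374 + j3.68 V
  V3 = 14.2·(cos(60.0°) + j·sin(60.0°)) = 7.1 + j12.3 V
Step 2 — Sum components: V_total = 71.6 + j74.1 V.
Step 3 — Convert to polar: |V_total| = 103 V, ∠V_total = 46.0°.

V_total = 103∠46.0° V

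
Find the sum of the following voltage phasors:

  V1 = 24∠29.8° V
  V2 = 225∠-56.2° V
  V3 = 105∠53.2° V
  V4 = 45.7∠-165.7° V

Step 1 — Convert each phasor to rectangular form:
  V1 = 24·(cos(29.8°) + j·sin(29.8°)) = 20.83 + j11.93 V
  V2 = 225·(cos(-56.2°) + j·sin(-56.2°)) = 125.2 - j187 V
  V3 = 105·(cos(53.2°) + j·sin(53.2°)) = 62.9 + j84.08 V
  V4 = 45.7·(cos(-165.7°) + j·sin(-165.7°)) = -44.28 - j11.29 V
Step 2 — Sum components: V_total = 164.6 - j102.3 V.
Step 3 — Convert to polar: |V_total| = 193.8 V, ∠V_total = -31.8°.

V_total = 193.8∠-31.8° V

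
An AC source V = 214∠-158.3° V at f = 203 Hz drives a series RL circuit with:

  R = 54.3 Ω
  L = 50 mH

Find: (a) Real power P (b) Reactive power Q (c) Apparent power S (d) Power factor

Step 1 — Angular frequency: ω = 2π·f = 2π·203 = 1275 rad/s.
Step 2 — Component impedances:
  R: Z = R = 54.3 Ω
  L: Z = jωL = j·1275·0.05 = 0 + j63.77 Ω
Step 3 — Series combination: Z_total = R + L = 54.3 + j63.77 Ω = 83.76∠49.6° Ω.
Step 4 — Source phasor: V = 214∠-158.3° V = -198.8 - j79.13 V.
Step 5 — Current: I = V / Z = -2.258 + j1.195 A = 2.555∠152.1° A.
Step 6 — Complex power: S = V·I* = 354.5 + j416.3 VA.
Step 7 — Real power: P = Re(S) = 354.5 W.
Step 8 — Reactive power: Q = Im(S) = 416.3 VAR.
Step 9 — Apparent power: |S| = 546.8 VA.
Step 10 — Power factor: PF = P/|S| = 0.6483 (lagging).

(a) P = 354.5 W  (b) Q = 416.3 VAR  (c) S = 546.8 VA  (d) PF = 0.6483 (lagging)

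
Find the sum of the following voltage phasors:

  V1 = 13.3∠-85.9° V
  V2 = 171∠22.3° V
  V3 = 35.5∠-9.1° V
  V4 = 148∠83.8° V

Step 1 — Convert each phasor to rectangular form:
  V1 = 13.3·(cos(-85.9°) + j·sin(-85.9°)) = 0.9509 - j13.27 V
  V2 = 171·(cos(22.3°) + j·sin(22.3°)) = 158.2 + j64.89 V
  V3 = 35.5·(cos(-9.1°) + j·sin(-9.1°)) = 35.05 - j5.615 V
  V4 = 148·(cos(83.8°) + j·sin(83.8°)) = 15.98 + j147.1 V
Step 2 — Sum components: V_total = 210.2 + j193.1 V.
Step 3 — Convert to polar: |V_total| = 285.5 V, ∠V_total = 42.6°.

V_total = 285.5∠42.6° V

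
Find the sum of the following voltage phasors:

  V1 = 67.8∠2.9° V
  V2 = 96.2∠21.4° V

Step 1 — Convert each phasor to rectangular form:
  V1 = 67.8·(cos(2.9°) + j·sin(2.9°)) = 67.71 + j3.43 V
  V2 = 96.2·(cos(21.4°) + j·sin(21.4°)) = 89.57 + j35.1 V
Step 2 — Sum components: V_total = 157.3 + j38.53 V.
Step 3 — Convert to polar: |V_total| = 161.9 V, ∠V_total = 13.8°.

V_total = 161.9∠13.8° V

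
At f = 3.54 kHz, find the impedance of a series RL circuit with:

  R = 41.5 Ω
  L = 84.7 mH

Step 1 — Angular frequency: ω = 2π·f = 2π·3540 = 2.224e+04 rad/s.
Step 2 — Component impedances:
  R: Z = R = 41.5 Ω
  L: Z = jωL = j·2.224e+04·0.0847 = 0 + j1884 Ω
Step 3 — Series combination: Z_total = R + L = 41.5 + j1884 Ω = 1884∠88.7° Ω.

Z = 41.5 + j1884 Ω = 1884∠88.7° Ω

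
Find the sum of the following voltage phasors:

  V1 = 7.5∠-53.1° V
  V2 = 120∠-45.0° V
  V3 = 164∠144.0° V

Step 1 — Convert each phasor to rectangular form:
  V1 = 7.5·(cos(-53.1°) + j·sin(-53.1°)) = 4.503 - j5.998 V
  V2 = 120·(cos(-45.0°) + j·sin(-45.0°)) = 84.85 - j84.85 V
  V3 = 164·(cos(144.0°) + j·sin(144.0°)) = -132.7 + j96.4 V
Step 2 — Sum components: V_total = -43.32 + j5.546 V.
Step 3 — Convert to polar: |V_total| = 43.68 V, ∠V_total = 172.7°.

V_total = 43.68∠172.7° V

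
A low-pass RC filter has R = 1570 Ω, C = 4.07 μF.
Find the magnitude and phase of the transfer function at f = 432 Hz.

Step 1 — Angular frequency: ω = 2π·432 = 2714 rad/s.
Step 2 — Transfer function: H(jω) = 1/(1 + jωRC).
Step 3 — Denominator: 1 + jωRC = 1 + j·2714·1570·4.07e-06 = 1 + j17.34.
Step 4 — H = 0.003313 - j0.05746.
Step 5 — Magnitude: |H| = 0.05756 (-24.8 dB); phase: φ = -86.7°.

|H| = 0.05756 (-24.8 dB), φ = -86.7°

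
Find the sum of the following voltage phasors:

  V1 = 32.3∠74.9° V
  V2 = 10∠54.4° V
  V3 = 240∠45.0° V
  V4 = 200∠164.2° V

Step 1 — Convert each phasor to rectangular form:
  V1 = 32.3·(cos(74.9°) + j·sin(74.9°)) = 8.414 + j31.18 V
  V2 = 10·(cos(54.4°) + j·sin(54.4°)) = 5.821 + j8.131 V
  V3 = 240·(cos(45.0°) + j·sin(45.0°)) = 169.7 + j169.7 V
  V4 = 200·(cos(164.2°) + j·sin(164.2°)) = -192.4 + j54.46 V
Step 2 — Sum components: V_total = -8.502 + j263.5 V.
Step 3 — Convert to polar: |V_total| = 263.6 V, ∠V_total = 91.8°.

V_total = 263.6∠91.8° V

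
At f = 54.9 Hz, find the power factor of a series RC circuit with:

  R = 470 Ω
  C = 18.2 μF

Step 1 — Angular frequency: ω = 2π·f = 2π·54.9 = 344.9 rad/s.
Step 2 — Component impedances:
  R: Z = R = 470 Ω
  C: Z = 1/(jωC) = -j/(ω·C) = 0 - j159.3 Ω
Step 3 — Series combination: Z_total = R + C = 470 - j159.3 Ω = 496.3∠-18.7° Ω.
Step 4 — Power factor: PF = cos(φ) = Re(Z)/|Z| = 470/496.26 = 0.9471.
Step 5 — Type: Im(Z) = -159.3 ⇒ leading (phase φ = -18.7°).

PF = 0.9471 (leading, φ = -18.7°)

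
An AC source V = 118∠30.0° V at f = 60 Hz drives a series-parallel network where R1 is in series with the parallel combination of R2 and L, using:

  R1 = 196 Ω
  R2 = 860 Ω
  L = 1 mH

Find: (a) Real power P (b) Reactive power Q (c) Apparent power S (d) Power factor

Step 1 — Angular frequency: ω = 2π·f = 2π·60 = 377 rad/s.
Step 2 — Component impedances:
  R1: Z = R = 196 Ω
  R2: Z = R = 860 Ω
  L: Z = jωL = j·377·0.001 = 0 + j0.377 Ω
Step 3 — Parallel branch: R2 || L = 1/(1/R2 + 1/L) = 0.0001653 + j0.377 Ω.
Step 4 — Series with R1: Z_total = R1 + (R2 || L) = 196 + j0.377 Ω = 196∠0.1° Ω.
Step 5 — Source phasor: V = 118∠30.0° V = 102.2 + j59 V.
Step 6 — Current: I = V / Z = 0.522 + j0.3 A = 0.602∠29.9° A.
Step 7 — Complex power: S = V·I* = 71.04 + j0.1366 VA.
Step 8 — Real power: P = Re(S) = 71.04 W.
Step 9 — Reactive power: Q = Im(S) = 0.1366 VAR.
Step 10 — Apparent power: |S| = 71.04 VA.
Step 11 — Power factor: PF = P/|S| = 1 (lagging).

(a) P = 71.04 W  (b) Q = 0.1366 VAR  (c) S = 71.04 VA  (d) PF = 1 (lagging)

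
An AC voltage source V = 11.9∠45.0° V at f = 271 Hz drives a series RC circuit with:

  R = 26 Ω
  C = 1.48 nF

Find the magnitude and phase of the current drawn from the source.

Step 1 — Angular frequency: ω = 2π·f = 2π·271 = 1703 rad/s.
Step 2 — Component impedances:
  R: Z = R = 26 Ω
  C: Z = 1/(jωC) = -j/(ω·C) = 0 - j3.968e+05 Ω
Step 3 — Series combination: Z_total = R + C = 26 - j3.968e+05 Ω = 3.968e+05∠-90.0° Ω.
Step 4 — Source phasor: V = 11.9∠45.0° V = 8.415 + j8.415 V.
Step 5 — Ohm's law: I = V / Z_total = (8.415 + j8.415) / (26 - j3.968e+05) = -2.12e-05 + j2.121e-05 A.
Step 6 — Convert to polar: |I| = 2.999e-05 A, ∠I = 135.0°.

I = 2.999e-05∠135.0° A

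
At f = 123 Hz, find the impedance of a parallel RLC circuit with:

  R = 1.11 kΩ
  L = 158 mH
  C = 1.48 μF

Step 1 — Angular frequency: ω = 2π·f = 2π·123 = 772.8 rad/s.
Step 2 — Component impedances:
  R: Z = R = 1110 Ω
  L: Z = jωL = j·772.8·0.158 = 0 + j122.1 Ω
  C: Z = 1/(jωC) = -j/(ω·C) = 0 - j874.3 Ω
Step 3 — Parallel combination: 1/Z_total = 1/R + 1/L + 1/C; Z_total = 17.86 + j139.6 Ω = 140.8∠82.7° Ω.

Z = 17.86 + j139.6 Ω = 140.8∠82.7° Ω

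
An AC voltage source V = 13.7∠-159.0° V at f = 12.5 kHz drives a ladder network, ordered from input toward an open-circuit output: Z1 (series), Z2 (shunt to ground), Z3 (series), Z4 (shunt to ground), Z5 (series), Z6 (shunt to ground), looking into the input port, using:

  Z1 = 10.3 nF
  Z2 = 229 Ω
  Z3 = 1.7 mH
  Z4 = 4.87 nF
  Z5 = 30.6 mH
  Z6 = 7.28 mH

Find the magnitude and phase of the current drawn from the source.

Step 1 — Angular frequency: ω = 2π·f = 2π·1.25e+04 = 7.854e+04 rad/s.
Step 2 — Component impedances:
  Z1: Z = 1/(jωC) = -j/(ω·C) = 0 - j1236 Ω
  Z2: Z = R = 229 Ω
  Z3: Z = jωL = j·7.854e+04·0.0017 = 0 + j133.5 Ω
  Z4: Z = 1/(jωC) = -j/(ω·C) = 0 - j2614 Ω
  Z5: Z = jωL = j·7.854e+04·0.0306 = 0 + j2403 Ω
  Z6: Z = jωL = j·7.854e+04·0.00728 = 0 + j571.8 Ω
Step 3 — Ladder network (open output): work backward from the far end, alternating series and parallel combinations. Z_in = 229 - j1239 Ω = 1260∠-79.5° Ω.
Step 4 — Source phasor: V = 13.7∠-159.0° V = -12.79 - j4.91 V.
Step 5 — Ohm's law: I = V / Z_total = (-12.79 - j4.91) / (229 - j1239) = 0.001987 - j0.01069 A.
Step 6 — Convert to polar: |I| = 0.01088 A, ∠I = -79.5°.

I = 0.01088∠-79.5° A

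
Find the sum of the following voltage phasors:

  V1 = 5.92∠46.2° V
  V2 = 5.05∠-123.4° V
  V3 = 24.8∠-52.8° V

Step 1 — Convert each phasor to rectangular form:
  V1 = 5.92·(cos(46.2°) + j·sin(46.2°)) = 4.097 + j4.273 V
  V2 = 5.05·(cos(-123.4°) + j·sin(-123.4°)) = -2.78 - j4.216 V
  V3 = 24.8·(cos(-52.8°) + j·sin(-52.8°)) = 14.99 - j19.75 V
Step 2 — Sum components: V_total = 16.31 - j19.7 V.
Step 3 — Convert to polar: |V_total| = 25.57 V, ∠V_total = -50.4°.

V_total = 25.57∠-50.4° V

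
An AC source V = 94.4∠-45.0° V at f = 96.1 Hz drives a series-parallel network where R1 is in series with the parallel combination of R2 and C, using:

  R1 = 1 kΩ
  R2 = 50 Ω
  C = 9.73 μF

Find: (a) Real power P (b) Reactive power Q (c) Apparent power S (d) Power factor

Step 1 — Angular frequency: ω = 2π·f = 2π·96.1 = 603.8 rad/s.
Step 2 — Component impedances:
  R1: Z = R = 1000 Ω
  R2: Z = R = 50 Ω
  C: Z = 1/(jωC) = -j/(ω·C) = 0 - j170.2 Ω
Step 3 — Parallel branch: R2 || C = 1/(1/R2 + 1/C) = 46.03 - j13.52 Ω.
Step 4 — Series with R1: Z_total = R1 + (R2 || C) = 1046 - j13.52 Ω = 1046∠-0.7° Ω.
Step 5 — Source phasor: V = 94.4∠-45.0° V = 66.75 - j66.75 V.
Step 6 — Current: I = V / Z = 0.06463 - j0.06298 A = 0.09024∠-44.3° A.
Step 7 — Complex power: S = V·I* = 8.518 - j0.1101 VA.
Step 8 — Real power: P = Re(S) = 8.518 W.
Step 9 — Reactive power: Q = Im(S) = -0.1101 VAR.
Step 10 — Apparent power: |S| = 8.519 VA.
Step 11 — Power factor: PF = P/|S| = 0.9999 (leading).

(a) P = 8.518 W  (b) Q = -0.1101 VAR  (c) S = 8.519 VA  (d) PF = 0.9999 (leading)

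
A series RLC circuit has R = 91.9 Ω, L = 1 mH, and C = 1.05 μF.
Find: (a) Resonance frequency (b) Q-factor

Step 1 — Resonance condition Im(Z)=0 gives ω₀ = 1/√(LC).
Step 2 — ω₀ = 1/√(0.001·1.05e-06) = 3.086e+04 rad/s.
Step 3 — f₀ = ω₀/(2π) = 4912 Hz.
Step 4 — Series Q: Q = ω₀L/R = 3.086e+04·0.001/91.9 = 0.3358.

(a) f₀ = 4912 Hz  (b) Q = 0.3358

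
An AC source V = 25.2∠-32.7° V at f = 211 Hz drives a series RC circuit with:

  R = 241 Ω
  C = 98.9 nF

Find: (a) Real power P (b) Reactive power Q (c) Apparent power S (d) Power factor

Step 1 — Angular frequency: ω = 2π·f = 2π·211 = 1326 rad/s.
Step 2 — Component impedances:
  R: Z = R = 241 Ω
  C: Z = 1/(jωC) = -j/(ω·C) = 0 - j7627 Ω
Step 3 — Series combination: Z_total = R + C = 241 - j7627 Ω = 7631∠-88.2° Ω.
Step 4 — Source phasor: V = 25.2∠-32.7° V = 21.21 - j13.61 V.
Step 5 — Current: I = V / Z = 0.001871 + j0.002721 A = 0.003302∠55.5° A.
Step 6 — Complex power: S = V·I* = 0.002628 - j0.08318 VA.
Step 7 — Real power: P = Re(S) = 0.002628 W.
Step 8 — Reactive power: Q = Im(S) = -0.08318 VAR.
Step 9 — Apparent power: |S| = 0.08322 VA.
Step 10 — Power factor: PF = P/|S| = 0.03158 (leading).

(a) P = 0.002628 W  (b) Q = -0.08318 VAR  (c) S = 0.08322 VA  (d) PF = 0.03158 (leading)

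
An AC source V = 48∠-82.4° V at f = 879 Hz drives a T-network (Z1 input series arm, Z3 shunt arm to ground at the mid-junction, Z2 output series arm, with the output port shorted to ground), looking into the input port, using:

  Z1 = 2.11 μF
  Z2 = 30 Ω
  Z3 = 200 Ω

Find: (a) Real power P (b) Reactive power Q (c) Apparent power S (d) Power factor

Step 1 — Angular frequency: ω = 2π·f = 2π·879 = 5523 rad/s.
Step 2 — Component impedances:
  Z1: Z = 1/(jωC) = -j/(ω·C) = 0 - j85.81 Ω
  Z2: Z = R = 30 Ω
  Z3: Z = R = 200 Ω
Step 3 — With the output port shorted to ground, the output series arm Z2 runs from the junction to ground; the shunt arm Z3 also runs from the junction to ground. They appear in parallel: Z3 || Z2 = 26.09 Ω.
Step 4 — Series with input arm Z1: Z_in = Z1 + (Z3 || Z2) = 26.09 - j85.81 Ω = 89.69∠-73.1° Ω.
Step 5 — Source phasor: V = 48∠-82.4° V = 6.348 - j47.58 V.
Step 6 — Current: I = V / Z = 0.5281 - j0.08657 A = 0.5352∠-9.3° A.
Step 7 — Complex power: S = V·I* = 7.472 - j24.58 VA.
Step 8 — Real power: P = Re(S) = 7.472 W.
Step 9 — Reactive power: Q = Im(S) = -24.58 VAR.
Step 10 — Apparent power: |S| = 25.69 VA.
Step 11 — Power factor: PF = P/|S| = 0.2909 (leading).

(a) P = 7.472 W  (b) Q = -24.58 VAR  (c) S = 25.69 VA  (d) PF = 0.2909 (leading)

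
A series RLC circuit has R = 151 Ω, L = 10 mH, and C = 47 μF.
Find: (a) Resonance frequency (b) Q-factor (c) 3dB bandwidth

Step 1 — Resonance: ω₀ = 1/√(LC) = 1/√(0.01·4.7e-05) = 1459 rad/s.
Step 2 — f₀ = ω₀/(2π) = 232.2 Hz.
Step 3 — Series Q: Q = ω₀L/R = 1459·0.01/151 = 0.0966.
Step 4 — Bandwidth: Δω = ω₀/Q = 1.51e+04 rad/s; BW = Δω/(2π) = 2403 Hz.

(a) f₀ = 232.2 Hz  (b) Q = 0.0966  (c) BW = 2403 Hz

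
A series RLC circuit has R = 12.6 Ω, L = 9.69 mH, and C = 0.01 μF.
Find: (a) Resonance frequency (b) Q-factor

Step 1 — Resonance condition Im(Z)=0 gives ω₀ = 1/√(LC).
Step 2 — ω₀ = 1/√(0.00969·1e-08) = 1.016e+05 rad/s.
Step 3 — f₀ = ω₀/(2π) = 1.617e+04 Hz.
Step 4 — Series Q: Q = ω₀L/R = 1.016e+05·0.00969/12.6 = 78.13.

(a) f₀ = 1.617e+04 Hz  (b) Q = 78.13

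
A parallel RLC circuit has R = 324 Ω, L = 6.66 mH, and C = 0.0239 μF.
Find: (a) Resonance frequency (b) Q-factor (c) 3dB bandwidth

Step 1 — Resonance: ω₀ = 1/√(LC) = 1/√(0.00666·2.39e-08) = 7.926e+04 rad/s.
Step 2 — f₀ = ω₀/(2π) = 1.261e+04 Hz.
Step 3 — Parallel Q: Q = R/(ω₀L) = 324/(7.926e+04·0.00666) = 0.6138.
Step 4 — Bandwidth: Δω = ω₀/Q = 1.291e+05 rad/s; BW = Δω/(2π) = 2.055e+04 Hz.

(a) f₀ = 1.261e+04 Hz  (b) Q = 0.6138  (c) BW = 2.055e+04 Hz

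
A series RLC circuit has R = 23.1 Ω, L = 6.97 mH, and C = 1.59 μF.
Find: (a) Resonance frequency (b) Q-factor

Step 1 — Resonance condition Im(Z)=0 gives ω₀ = 1/√(LC).
Step 2 — ω₀ = 1/√(0.00697·1.59e-06) = 9499 rad/s.
Step 3 — f₀ = ω₀/(2π) = 1512 Hz.
Step 4 — Series Q: Q = ω₀L/R = 9499·0.00697/23.1 = 2.866.

(a) f₀ = 1512 Hz  (b) Q = 2.866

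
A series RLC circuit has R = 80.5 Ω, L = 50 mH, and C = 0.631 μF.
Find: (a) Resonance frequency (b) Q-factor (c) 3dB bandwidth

Step 1 — Resonance: ω₀ = 1/√(LC) = 1/√(0.05·6.31e-07) = 5630 rad/s.
Step 2 — f₀ = ω₀/(2π) = 896 Hz.
Step 3 — Series Q: Q = ω₀L/R = 5630·0.05/80.5 = 3.497.
Step 4 — Bandwidth: Δω = ω₀/Q = 1610 rad/s; BW = Δω/(2π) = 256.2 Hz.

(a) f₀ = 896 Hz  (b) Q = 3.497  (c) BW = 256.2 Hz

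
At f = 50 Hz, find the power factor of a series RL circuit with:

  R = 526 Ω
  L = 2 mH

Step 1 — Angular frequency: ω = 2π·f = 2π·50 = 314.2 rad/s.
Step 2 — Component impedances:
  R: Z = R = 526 Ω
  L: Z = jωL = j·314.2·0.002 = 0 + j0.6283 Ω
Step 3 — Series combination: Z_total = R + L = 526 + j0.6283 Ω = 526∠0.1° Ω.
Step 4 — Power factor: PF = cos(φ) = Re(Z)/|Z| = 526/526 = 1.
Step 5 — Type: Im(Z) = 0.6283 ⇒ lagging (phase φ = 0.1°).

PF = 1 (lagging, φ = 0.1°)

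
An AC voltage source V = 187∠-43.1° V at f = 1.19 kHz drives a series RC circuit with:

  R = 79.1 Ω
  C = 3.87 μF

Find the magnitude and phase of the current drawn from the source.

Step 1 — Angular frequency: ω = 2π·f = 2π·1190 = 7477 rad/s.
Step 2 — Component impedances:
  R: Z = R = 79.1 Ω
  C: Z = 1/(jωC) = -j/(ω·C) = 0 - j34.56 Ω
Step 3 — Series combination: Z_total = R + C = 79.1 - j34.56 Ω = 86.32∠-23.6° Ω.
Step 4 — Source phasor: V = 187∠-43.1° V = 136.5 - j127.8 V.
Step 5 — Ohm's law: I = V / Z_total = (136.5 - j127.8) / (79.1 - j34.56) = 2.042 - j0.7231 A.
Step 6 — Convert to polar: |I| = 2.166 A, ∠I = -19.5°.

I = 2.166∠-19.5° A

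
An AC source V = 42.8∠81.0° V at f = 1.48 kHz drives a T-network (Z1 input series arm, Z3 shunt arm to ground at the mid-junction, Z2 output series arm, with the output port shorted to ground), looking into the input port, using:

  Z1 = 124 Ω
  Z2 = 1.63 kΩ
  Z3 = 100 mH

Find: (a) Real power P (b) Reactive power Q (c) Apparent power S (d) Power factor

Step 1 — Angular frequency: ω = 2π·f = 2π·1480 = 9299 rad/s.
Step 2 — Component impedances:
  Z1: Z = R = 124 Ω
  Z2: Z = R = 1630 Ω
  Z3: Z = jωL = j·9299·0.1 = 0 + j929.9 Ω
Step 3 — With the output port shorted to ground, the output series arm Z2 runs from the junction to ground; the shunt arm Z3 also runs from the junction to ground. They appear in parallel: Z3 || Z2 = 400.2 + j701.6 Ω.
Step 4 — Series with input arm Z1: Z_in = Z1 + (Z3 || Z2) = 524.2 + j701.6 Ω = 875.8∠53.2° Ω.
Step 5 — Source phasor: V = 42.8∠81.0° V = 6.695 + j42.27 V.
Step 6 — Current: I = V / Z = 0.04324 + j0.02277 A = 0.04887∠27.8° A.
Step 7 — Complex power: S = V·I* = 1.252 + j1.675 VA.
Step 8 — Real power: P = Re(S) = 1.252 W.
Step 9 — Reactive power: Q = Im(S) = 1.675 VAR.
Step 10 — Apparent power: |S| = 2.092 VA.
Step 11 — Power factor: PF = P/|S| = 0.5986 (lagging).

(a) P = 1.252 W  (b) Q = 1.675 VAR  (c) S = 2.092 VA  (d) PF = 0.5986 (lagging)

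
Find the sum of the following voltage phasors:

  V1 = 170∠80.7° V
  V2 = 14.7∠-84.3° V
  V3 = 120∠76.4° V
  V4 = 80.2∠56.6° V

Step 1 — Convert each phasor to rectangular form:
  V1 = 170·(cos(80.7°) + j·sin(80.7°)) = 27.47 + j167.8 V
  V2 = 14.7·(cos(-84.3°) + j·sin(-84.3°)) = 1.46 - j14.63 V
  V3 = 120·(cos(76.4°) + j·sin(76.4°)) = 28.22 + j116.6 V
  V4 = 80.2·(cos(56.6°) + j·sin(56.6°)) = 44.15 + j66.95 V
Step 2 — Sum components: V_total = 101.3 + j336.7 V.
Step 3 — Convert to polar: |V_total| = 351.6 V, ∠V_total = 73.3°.

V_total = 351.6∠73.3° V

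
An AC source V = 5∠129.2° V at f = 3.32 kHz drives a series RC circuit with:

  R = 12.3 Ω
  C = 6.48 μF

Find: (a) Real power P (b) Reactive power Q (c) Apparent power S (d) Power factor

Step 1 — Angular frequency: ω = 2π·f = 2π·3320 = 2.086e+04 rad/s.
Step 2 — Component impedances:
  R: Z = R = 12.3 Ω
  C: Z = 1/(jωC) = -j/(ω·C) = 0 - j7.398 Ω
Step 3 — Series combination: Z_total = R + C = 12.3 - j7.398 Ω = 14.35∠-31.0° Ω.
Step 4 — Source phasor: V = 5∠129.2° V = -3.16 + j3.875 V.
Step 5 — Current: I = V / Z = -0.3278 + j0.1179 A = 0.3484∠160.2° A.
Step 6 — Complex power: S = V·I* = 1.493 - j0.8977 VA.
Step 7 — Real power: P = Re(S) = 1.493 W.
Step 8 — Reactive power: Q = Im(S) = -0.8977 VAR.
Step 9 — Apparent power: |S| = 1.742 VA.
Step 10 — Power factor: PF = P/|S| = 0.8569 (leading).

(a) P = 1.493 W  (b) Q = -0.8977 VAR  (c) S = 1.742 VA  (d) PF = 0.8569 (leading)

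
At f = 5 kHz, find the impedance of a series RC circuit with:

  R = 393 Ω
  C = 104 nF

Step 1 — Angular frequency: ω = 2π·f = 2π·5000 = 3.142e+04 rad/s.
Step 2 — Component impedances:
  R: Z = R = 393 Ω
  C: Z = 1/(jωC) = -j/(ω·C) = 0 - j306.1 Ω
Step 3 — Series combination: Z_total = R + C = 393 - j306.1 Ω = 498.1∠-37.9° Ω.

Z = 393 - j306.1 Ω = 498.1∠-37.9° Ω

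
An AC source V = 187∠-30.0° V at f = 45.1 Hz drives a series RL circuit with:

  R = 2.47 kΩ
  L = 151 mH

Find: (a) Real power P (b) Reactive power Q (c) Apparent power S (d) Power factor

Step 1 — Angular frequency: ω = 2π·f = 2π·45.1 = 283.4 rad/s.
Step 2 — Component impedances:
  R: Z = R = 2470 Ω
  L: Z = jωL = j·283.4·0.151 = 0 + j42.79 Ω
Step 3 — Series combination: Z_total = R + L = 2470 + j42.79 Ω = 2470∠1.0° Ω.
Step 4 — Source phasor: V = 187∠-30.0° V = 161.9 - j93.5 V.
Step 5 — Current: I = V / Z = 0.06489 - j0.03898 A = 0.0757∠-31.0° A.
Step 6 — Complex power: S = V·I* = 14.15 + j0.2452 VA.
Step 7 — Real power: P = Re(S) = 14.15 W.
Step 8 — Reactive power: Q = Im(S) = 0.2452 VAR.
Step 9 — Apparent power: |S| = 14.16 VA.
Step 10 — Power factor: PF = P/|S| = 0.9998 (lagging).

(a) P = 14.15 W  (b) Q = 0.2452 VAR  (c) S = 14.16 VA  (d) PF = 0.9998 (lagging)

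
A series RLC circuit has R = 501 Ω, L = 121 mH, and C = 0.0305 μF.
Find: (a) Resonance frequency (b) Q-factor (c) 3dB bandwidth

Step 1 — Resonance condition Im(Z)=0 gives ω₀ = 1/√(LC).
Step 2 — ω₀ = 1/√(0.121·3.05e-08) = 1.646e+04 rad/s.
Step 3 — f₀ = ω₀/(2π) = 2620 Hz.
Step 4 — Series Q: Q = ω₀L/R = 1.646e+04·0.121/501 = 3.976.
Step 5 — 3dB bandwidth: Δω = ω₀/Q = 4140 rad/s; BW = Δω/(2π) = 659 Hz.

(a) f₀ = 2620 Hz  (b) Q = 3.976  (c) BW = 659 Hz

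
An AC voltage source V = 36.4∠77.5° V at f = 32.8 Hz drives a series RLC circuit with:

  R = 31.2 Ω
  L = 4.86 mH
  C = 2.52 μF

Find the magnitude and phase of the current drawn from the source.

Step 1 — Angular frequency: ω = 2π·f = 2π·32.8 = 206.1 rad/s.
Step 2 — Component impedances:
  R: Z = R = 31.2 Ω
  L: Z = jωL = j·206.1·0.00486 = 0 + j1.002 Ω
  C: Z = 1/(jωC) = -j/(ω·C) = 0 - j1926 Ω
Step 3 — Series combination: Z_total = R + L + C = 31.2 - j1925 Ω = 1925∠-89.1° Ω.
Step 4 — Source phasor: V = 36.4∠77.5° V = 7.878 + j35.54 V.
Step 5 — Ohm's law: I = V / Z_total = (7.878 + j35.54) / (31.2 - j1925) = -0.01839 + j0.004392 A.
Step 6 — Convert to polar: |I| = 0.01891 A, ∠I = 166.6°.

I = 0.01891∠166.6° A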